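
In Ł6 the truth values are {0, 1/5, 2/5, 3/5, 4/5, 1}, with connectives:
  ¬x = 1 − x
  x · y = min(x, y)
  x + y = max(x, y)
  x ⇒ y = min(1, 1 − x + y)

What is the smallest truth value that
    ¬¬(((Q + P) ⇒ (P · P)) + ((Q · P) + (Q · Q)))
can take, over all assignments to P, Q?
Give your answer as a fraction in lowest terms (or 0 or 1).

3/5

Take P = 0, Q = 2/5:
Q + P = 2/5 + 0 = 2/5
P · P = 0 · 0 = 0
(Q + P) ⇒ (P · P) = 2/5 ⇒ 0 = 3/5
Q · P = 2/5 · 0 = 0
Q · Q = 2/5 · 2/5 = 2/5
(Q · P) + (Q · Q) = 0 + 2/5 = 2/5
((Q + P) ⇒ (P · P)) + ((Q · P) + (Q · Q)) = 3/5 + 2/5 = 3/5
¬(((Q + P) ⇒ (P · P)) + ((Q · P) + (Q · Q))) = ¬3/5 = 2/5
¬¬(((Q + P) ⇒ (P · P)) + ((Q · P) + (Q · Q))) = ¬2/5 = 3/5
No assignment yields a value below 3/5, so this is the minimum.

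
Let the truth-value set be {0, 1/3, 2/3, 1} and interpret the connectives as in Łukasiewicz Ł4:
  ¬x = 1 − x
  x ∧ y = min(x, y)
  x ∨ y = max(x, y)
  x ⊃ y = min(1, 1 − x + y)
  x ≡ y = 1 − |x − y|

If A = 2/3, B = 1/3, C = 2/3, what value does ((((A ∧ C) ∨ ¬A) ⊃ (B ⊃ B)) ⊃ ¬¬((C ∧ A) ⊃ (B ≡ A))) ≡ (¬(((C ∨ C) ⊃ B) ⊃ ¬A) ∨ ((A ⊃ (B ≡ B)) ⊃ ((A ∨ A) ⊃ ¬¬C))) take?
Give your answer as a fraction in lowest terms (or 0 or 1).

1

A ∧ C = 2/3 ∧ 2/3 = 2/3
¬A = ¬2/3 = 1/3
(A ∧ C) ∨ ¬A = 2/3 ∨ 1/3 = 2/3
B ⊃ B = 1/3 ⊃ 1/3 = 1
((A ∧ C) ∨ ¬A) ⊃ (B ⊃ B) = 2/3 ⊃ 1 = 1
C ∧ A = 2/3 ∧ 2/3 = 2/3
B ≡ A = 1/3 ≡ 2/3 = 2/3
(C ∧ A) ⊃ (B ≡ A) = 2/3 ⊃ 2/3 = 1
¬((C ∧ A) ⊃ (B ≡ A)) = ¬1 = 0
¬¬((C ∧ A) ⊃ (B ≡ A)) = ¬0 = 1
(((A ∧ C) ∨ ¬A) ⊃ (B ⊃ B)) ⊃ ¬¬((C ∧ A) ⊃ (B ≡ A)) = 1 ⊃ 1 = 1
C ∨ C = 2/3 ∨ 2/3 = 2/3
(C ∨ C) ⊃ B = 2/3 ⊃ 1/3 = 2/3
¬A = ¬2/3 = 1/3
((C ∨ C) ⊃ B) ⊃ ¬A = 2/3 ⊃ 1/3 = 2/3
¬(((C ∨ C) ⊃ B) ⊃ ¬A) = ¬2/3 = 1/3
B ≡ B = 1/3 ≡ 1/3 = 1
A ⊃ (B ≡ B) = 2/3 ⊃ 1 = 1
A ∨ A = 2/3 ∨ 2/3 = 2/3
¬C = ¬2/3 = 1/3
¬¬C = ¬1/3 = 2/3
(A ∨ A) ⊃ ¬¬C = 2/3 ⊃ 2/3 = 1
(A ⊃ (B ≡ B)) ⊃ ((A ∨ A) ⊃ ¬¬C) = 1 ⊃ 1 = 1
¬(((C ∨ C) ⊃ B) ⊃ ¬A) ∨ ((A ⊃ (B ≡ B)) ⊃ ((A ∨ A) ⊃ ¬¬C)) = 1/3 ∨ 1 = 1
((((A ∧ C) ∨ ¬A) ⊃ (B ⊃ B)) ⊃ ¬¬((C ∧ A) ⊃ (B ≡ A))) ≡ (¬(((C ∨ C) ⊃ B) ⊃ ¬A) ∨ ((A ⊃ (B ≡ B)) ⊃ ((A ∨ A) ⊃ ¬¬C))) = 1 ≡ 1 = 1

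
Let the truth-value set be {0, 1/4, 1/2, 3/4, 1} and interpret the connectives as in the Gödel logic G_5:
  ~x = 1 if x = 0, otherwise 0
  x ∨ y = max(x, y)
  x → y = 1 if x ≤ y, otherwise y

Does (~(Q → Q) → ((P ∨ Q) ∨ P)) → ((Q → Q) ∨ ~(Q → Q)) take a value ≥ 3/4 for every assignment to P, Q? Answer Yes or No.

Yes

At P = 1/4, Q = 1/2, for instance:
Q → Q = 1/2 → 1/2 = 1
~(Q → Q) = ~1 = 0
P ∨ Q = 1/4 ∨ 1/2 = 1/2
(P ∨ Q) ∨ P = 1/2 ∨ 1/4 = 1/2
~(Q → Q) → ((P ∨ Q) ∨ P) = 0 → 1/2 = 1
Q → Q = 1/2 → 1/2 = 1
Q → Q = 1/2 → 1/2 = 1
~(Q → Q) = ~1 = 0
(Q → Q) ∨ ~(Q → Q) = 1 ∨ 0 = 1
(~(Q → Q) → ((P ∨ Q) ∨ P)) → ((Q → Q) ∨ ~(Q → Q)) = 1 → 1 = 1
and checking the remaining 24 assignments likewise gives ≥ 3/4 in every case.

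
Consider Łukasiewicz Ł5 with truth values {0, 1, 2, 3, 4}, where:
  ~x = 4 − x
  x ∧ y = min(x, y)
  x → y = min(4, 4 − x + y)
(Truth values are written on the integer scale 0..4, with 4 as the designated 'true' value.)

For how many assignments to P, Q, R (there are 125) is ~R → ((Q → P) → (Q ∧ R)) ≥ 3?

value 4: 68 assignments (counts)
value 3: 15 assignments (counts)
value 2: 18 assignments
value 1: 9 assignments
value 0: 15 assignments
So 83 of the 125 assignments meet the threshold.

83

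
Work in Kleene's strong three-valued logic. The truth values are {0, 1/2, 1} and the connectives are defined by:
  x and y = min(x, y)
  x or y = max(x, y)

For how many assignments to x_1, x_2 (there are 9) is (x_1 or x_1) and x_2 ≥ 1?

1

x_1 = 0, x_2 = 0 ↦ 0  <
x_1 = 0, x_2 = 1/2 ↦ 0  <
x_1 = 0, x_2 = 1 ↦ 0  <
x_1 = 1/2, x_2 = 0 ↦ 0  <
x_1 = 1/2, x_2 = 1/2 ↦ 1/2  <
x_1 = 1/2, x_2 = 1 ↦ 1/2  <
x_1 = 1, x_2 = 0 ↦ 0  <
x_1 = 1, x_2 = 1/2 ↦ 1/2  <
x_1 = 1, x_2 = 1 ↦ 1  ≥
So 1 of the 9 assignments meets the threshold.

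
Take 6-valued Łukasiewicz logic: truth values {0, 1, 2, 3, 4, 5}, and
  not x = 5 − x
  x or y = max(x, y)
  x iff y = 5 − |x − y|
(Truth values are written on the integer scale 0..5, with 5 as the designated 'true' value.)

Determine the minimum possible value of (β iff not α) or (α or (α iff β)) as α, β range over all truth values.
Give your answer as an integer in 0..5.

3

Take α = 0, β = 2:
not α = not 0 = 5
β iff not α = 2 iff 5 = 2
α iff β = 0 iff 2 = 3
α or (α iff β) = 0 or 3 = 3
(β iff not α) or (α or (α iff β)) = 2 or 3 = 3
No assignment yields a value below 3, so this is the minimum.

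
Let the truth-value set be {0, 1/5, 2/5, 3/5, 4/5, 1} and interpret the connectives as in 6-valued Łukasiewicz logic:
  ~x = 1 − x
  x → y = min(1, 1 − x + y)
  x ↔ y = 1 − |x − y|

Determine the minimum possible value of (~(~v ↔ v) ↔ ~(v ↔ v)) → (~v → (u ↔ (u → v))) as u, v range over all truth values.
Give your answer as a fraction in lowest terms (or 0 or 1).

Take u = 0, v = 2/5:
~v = ~2/5 = 3/5
~v ↔ v = 3/5 ↔ 2/5 = 4/5
~(~v ↔ v) = ~4/5 = 1/5
v ↔ v = 2/5 ↔ 2/5 = 1
~(v ↔ v) = ~1 = 0
~(~v ↔ v) ↔ ~(v ↔ v) = 1/5 ↔ 0 = 4/5
~v = ~2/5 = 3/5
u → v = 0 → 2/5 = 1
u ↔ (u → v) = 0 ↔ 1 = 0
~v → (u ↔ (u → v)) = 3/5 → 0 = 2/5
(~(~v ↔ v) ↔ ~(v ↔ v)) → (~v → (u ↔ (u → v))) = 4/5 → 2/5 = 3/5
No assignment yields a value below 3/5, so this is the minimum.

3/5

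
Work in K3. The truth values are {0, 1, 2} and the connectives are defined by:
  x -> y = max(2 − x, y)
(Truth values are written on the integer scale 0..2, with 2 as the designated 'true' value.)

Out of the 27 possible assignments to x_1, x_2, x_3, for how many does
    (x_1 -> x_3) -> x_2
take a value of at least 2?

value 2: 11 assignments (counts)
value 1: 11 assignments
value 0: 5 assignments
So 11 of the 27 assignments meet the threshold.

11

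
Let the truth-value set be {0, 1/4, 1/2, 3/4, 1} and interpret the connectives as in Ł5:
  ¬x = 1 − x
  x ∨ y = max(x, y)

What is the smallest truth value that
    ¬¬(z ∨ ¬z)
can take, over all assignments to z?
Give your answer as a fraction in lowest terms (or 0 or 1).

Take z = 1/2:
¬z = ¬1/2 = 1/2
z ∨ ¬z = 1/2 ∨ 1/2 = 1/2
¬(z ∨ ¬z) = ¬1/2 = 1/2
¬¬(z ∨ ¬z) = ¬1/2 = 1/2
No assignment yields a value below 1/2, so this is the minimum.

1/2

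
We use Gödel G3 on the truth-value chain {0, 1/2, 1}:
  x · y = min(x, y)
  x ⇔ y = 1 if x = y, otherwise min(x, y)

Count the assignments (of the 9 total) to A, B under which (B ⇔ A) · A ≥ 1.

A = 0, B = 0 ↦ 0  <
A = 0, B = 1/2 ↦ 0  <
A = 0, B = 1 ↦ 0  <
A = 1/2, B = 0 ↦ 0  <
A = 1/2, B = 1/2 ↦ 1/2  <
A = 1/2, B = 1 ↦ 1/2  <
A = 1, B = 0 ↦ 0  <
A = 1, B = 1/2 ↦ 1/2  <
A = 1, B = 1 ↦ 1  ≥
So 1 of the 9 assignments meets the threshold.

1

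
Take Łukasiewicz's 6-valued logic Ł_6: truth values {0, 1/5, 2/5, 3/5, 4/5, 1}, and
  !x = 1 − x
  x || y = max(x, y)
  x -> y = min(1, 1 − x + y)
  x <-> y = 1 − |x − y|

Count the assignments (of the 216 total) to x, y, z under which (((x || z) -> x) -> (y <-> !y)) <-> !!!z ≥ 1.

24

value 1: 24 assignments (counts)
value 4/5: 54 assignments
value 3/5: 38 assignments
value 2/5: 42 assignments
value 1/5: 28 assignments
value 0: 30 assignments
So 24 of the 216 assignments meet the threshold.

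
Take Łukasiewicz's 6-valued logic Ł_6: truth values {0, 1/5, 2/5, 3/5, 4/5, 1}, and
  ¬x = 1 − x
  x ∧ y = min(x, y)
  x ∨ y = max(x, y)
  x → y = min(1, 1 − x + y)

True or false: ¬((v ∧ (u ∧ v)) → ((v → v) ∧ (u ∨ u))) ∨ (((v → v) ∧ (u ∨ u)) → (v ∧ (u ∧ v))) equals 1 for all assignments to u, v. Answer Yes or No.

Counterexample: take u = 1/5, v = 0.
u ∧ v = 1/5 ∧ 0 = 0
v ∧ (u ∧ v) = 0 ∧ 0 = 0
v → v = 0 → 0 = 1
u ∨ u = 1/5 ∨ 1/5 = 1/5
(v → v) ∧ (u ∨ u) = 1 ∧ 1/5 = 1/5
(v ∧ (u ∧ v)) → ((v → v) ∧ (u ∨ u)) = 0 → 1/5 = 1
¬((v ∧ (u ∧ v)) → ((v → v) ∧ (u ∨ u))) = ¬1 = 0
((v → v) ∧ (u ∨ u)) → (v ∧ (u ∧ v)) = 1/5 → 0 = 4/5
¬((v ∧ (u ∧ v)) → ((v → v) ∧ (u ∨ u))) ∨ (((v → v) ∧ (u ∨ u)) → (v ∧ (u ∧ v))) = 0 ∨ 4/5 = 4/5
This gives 4/5 ≠ 1.

No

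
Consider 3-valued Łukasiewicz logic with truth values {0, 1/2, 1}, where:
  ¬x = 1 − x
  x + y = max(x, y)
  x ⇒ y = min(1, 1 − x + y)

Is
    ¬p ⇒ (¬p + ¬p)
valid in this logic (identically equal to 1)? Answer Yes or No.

Yes

p = 0 ↦ 1
p = 1/2 ↦ 1
p = 1 ↦ 1
Every assignment gives a value ≥ 1.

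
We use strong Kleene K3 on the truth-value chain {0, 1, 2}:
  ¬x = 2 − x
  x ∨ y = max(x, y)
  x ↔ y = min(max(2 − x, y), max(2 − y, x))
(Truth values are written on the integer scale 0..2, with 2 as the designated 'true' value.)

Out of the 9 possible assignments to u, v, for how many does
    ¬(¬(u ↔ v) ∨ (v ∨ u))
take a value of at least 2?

u = 0, v = 0 ↦ 2  ≥
u = 0, v = 1 ↦ 1  <
u = 0, v = 2 ↦ 0  <
u = 1, v = 0 ↦ 1  <
u = 1, v = 1 ↦ 1  <
u = 1, v = 2 ↦ 0  <
u = 2, v = 0 ↦ 0  <
u = 2, v = 1 ↦ 0  <
u = 2, v = 2 ↦ 0  <
So 1 of the 9 assignments meets the threshold.

1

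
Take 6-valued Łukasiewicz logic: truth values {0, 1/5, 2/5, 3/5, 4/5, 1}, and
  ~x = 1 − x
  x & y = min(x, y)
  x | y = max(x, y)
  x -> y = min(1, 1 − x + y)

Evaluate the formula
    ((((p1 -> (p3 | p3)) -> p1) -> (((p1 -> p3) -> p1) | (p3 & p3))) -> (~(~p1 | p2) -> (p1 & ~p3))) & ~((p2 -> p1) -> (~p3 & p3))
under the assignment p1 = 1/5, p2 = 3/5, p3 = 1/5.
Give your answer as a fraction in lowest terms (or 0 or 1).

2/5

p3 | p3 = 1/5 | 1/5 = 1/5
p1 -> (p3 | p3) = 1/5 -> 1/5 = 1
(p1 -> (p3 | p3)) -> p1 = 1 -> 1/5 = 1/5
p1 -> p3 = 1/5 -> 1/5 = 1
(p1 -> p3) -> p1 = 1 -> 1/5 = 1/5
p3 & p3 = 1/5 & 1/5 = 1/5
((p1 -> p3) -> p1) | (p3 & p3) = 1/5 | 1/5 = 1/5
((p1 -> (p3 | p3)) -> p1) -> (((p1 -> p3) -> p1) | (p3 & p3)) = 1/5 -> 1/5 = 1
~p1 = ~1/5 = 4/5
~p1 | p2 = 4/5 | 3/5 = 4/5
~(~p1 | p2) = ~4/5 = 1/5
~p3 = ~1/5 = 4/5
p1 & ~p3 = 1/5 & 4/5 = 1/5
~(~p1 | p2) -> (p1 & ~p3) = 1/5 -> 1/5 = 1
(((p1 -> (p3 | p3)) -> p1) -> (((p1 -> p3) -> p1) | (p3 & p3))) -> (~(~p1 | p2) -> (p1 & ~p3)) = 1 -> 1 = 1
p2 -> p1 = 3/5 -> 1/5 = 3/5
~p3 = ~1/5 = 4/5
~p3 & p3 = 4/5 & 1/5 = 1/5
(p2 -> p1) -> (~p3 & p3) = 3/5 -> 1/5 = 3/5
~((p2 -> p1) -> (~p3 & p3)) = ~3/5 = 2/5
((((p1 -> (p3 | p3)) -> p1) -> (((p1 -> p3) -> p1) | (p3 & p3))) -> (~(~p1 | p2) -> (p1 & ~p3))) & ~((p2 -> p1) -> (~p3 & p3)) = 1 & 2/5 = 2/5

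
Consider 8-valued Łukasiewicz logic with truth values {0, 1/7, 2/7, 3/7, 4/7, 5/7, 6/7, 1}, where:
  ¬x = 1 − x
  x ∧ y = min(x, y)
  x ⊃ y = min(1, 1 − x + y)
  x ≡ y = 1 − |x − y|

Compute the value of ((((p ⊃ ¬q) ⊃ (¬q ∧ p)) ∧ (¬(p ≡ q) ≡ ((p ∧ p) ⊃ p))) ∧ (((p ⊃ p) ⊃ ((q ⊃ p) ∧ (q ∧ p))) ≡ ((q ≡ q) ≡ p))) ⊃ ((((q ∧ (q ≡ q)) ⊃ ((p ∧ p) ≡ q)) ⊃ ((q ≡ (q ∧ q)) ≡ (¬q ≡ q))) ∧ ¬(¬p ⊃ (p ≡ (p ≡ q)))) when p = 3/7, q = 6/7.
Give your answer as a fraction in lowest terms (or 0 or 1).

4/7

¬q = ¬6/7 = 1/7
p ⊃ ¬q = 3/7 ⊃ 1/7 = 5/7
¬q = ¬6/7 = 1/7
¬q ∧ p = 1/7 ∧ 3/7 = 1/7
(p ⊃ ¬q) ⊃ (¬q ∧ p) = 5/7 ⊃ 1/7 = 3/7
p ≡ q = 3/7 ≡ 6/7 = 4/7
¬(p ≡ q) = ¬4/7 = 3/7
p ∧ p = 3/7 ∧ 3/7 = 3/7
(p ∧ p) ⊃ p = 3/7 ⊃ 3/7 = 1
¬(p ≡ q) ≡ ((p ∧ p) ⊃ p) = 3/7 ≡ 1 = 3/7
((p ⊃ ¬q) ⊃ (¬q ∧ p)) ∧ (¬(p ≡ q) ≡ ((p ∧ p) ⊃ p)) = 3/7 ∧ 3/7 = 3/7
p ⊃ p = 3/7 ⊃ 3/7 = 1
q ⊃ p = 6/7 ⊃ 3/7 = 4/7
q ∧ p = 6/7 ∧ 3/7 = 3/7
(q ⊃ p) ∧ (q ∧ p) = 4/7 ∧ 3/7 = 3/7
(p ⊃ p) ⊃ ((q ⊃ p) ∧ (q ∧ p)) = 1 ⊃ 3/7 = 3/7
q ≡ q = 6/7 ≡ 6/7 = 1
(q ≡ q) ≡ p = 1 ≡ 3/7 = 3/7
((p ⊃ p) ⊃ ((q ⊃ p) ∧ (q ∧ p))) ≡ ((q ≡ q) ≡ p) = 3/7 ≡ 3/7 = 1
(((p ⊃ ¬q) ⊃ (¬q ∧ p)) ∧ (¬(p ≡ q) ≡ ((p ∧ p) ⊃ p))) ∧ (((p ⊃ p) ⊃ ((q ⊃ p) ∧ (q ∧ p))) ≡ ((q ≡ q) ≡ p)) = 3/7 ∧ 1 = 3/7
q ≡ q = 6/7 ≡ 6/7 = 1
q ∧ (q ≡ q) = 6/7 ∧ 1 = 6/7
p ∧ p = 3/7 ∧ 3/7 = 3/7
(p ∧ p) ≡ q = 3/7 ≡ 6/7 = 4/7
(q ∧ (q ≡ q)) ⊃ ((p ∧ p) ≡ q) = 6/7 ⊃ 4/7 = 5/7
q ∧ q = 6/7 ∧ 6/7 = 6/7
q ≡ (q ∧ q) = 6/7 ≡ 6/7 = 1
¬q = ¬6/7 = 1/7
¬q ≡ q = 1/7 ≡ 6/7 = 2/7
(q ≡ (q ∧ q)) ≡ (¬q ≡ q) = 1 ≡ 2/7 = 2/7
((q ∧ (q ≡ q)) ⊃ ((p ∧ p) ≡ q)) ⊃ ((q ≡ (q ∧ q)) ≡ (¬q ≡ q)) = 5/7 ⊃ 2/7 = 4/7
¬p = ¬3/7 = 4/7
p ≡ q = 3/7 ≡ 6/7 = 4/7
p ≡ (p ≡ q) = 3/7 ≡ 4/7 = 6/7
¬p ⊃ (p ≡ (p ≡ q)) = 4/7 ⊃ 6/7 = 1
¬(¬p ⊃ (p ≡ (p ≡ q))) = ¬1 = 0
(((q ∧ (q ≡ q)) ⊃ ((p ∧ p) ≡ q)) ⊃ ((q ≡ (q ∧ q)) ≡ (¬q ≡ q))) ∧ ¬(¬p ⊃ (p ≡ (p ≡ q))) = 4/7 ∧ 0 = 0
((((p ⊃ ¬q) ⊃ (¬q ∧ p)) ∧ (¬(p ≡ q) ≡ ((p ∧ p) ⊃ p))) ∧ (((p ⊃ p) ⊃ ((q ⊃ p) ∧ (q ∧ p))) ≡ ((q ≡ q) ≡ p))) ⊃ ((((q ∧ (q ≡ q)) ⊃ ((p ∧ p) ≡ q)) ⊃ ((q ≡ (q ∧ q)) ≡ (¬q ≡ q))) ∧ ¬(¬p ⊃ (p ≡ (p ≡ q)))) = 3/7 ⊃ 0 = 4/7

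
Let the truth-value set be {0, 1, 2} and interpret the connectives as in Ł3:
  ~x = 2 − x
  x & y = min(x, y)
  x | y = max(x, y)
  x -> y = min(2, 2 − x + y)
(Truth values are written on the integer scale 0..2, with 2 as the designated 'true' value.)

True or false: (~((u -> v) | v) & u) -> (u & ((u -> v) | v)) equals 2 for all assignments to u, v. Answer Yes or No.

Counterexample: take u = 2, v = 0.
u -> v = 2 -> 0 = 0
(u -> v) | v = 0 | 0 = 0
~((u -> v) | v) = ~0 = 2
~((u -> v) | v) & u = 2 & 2 = 2
u -> v = 2 -> 0 = 0
(u -> v) | v = 0 | 0 = 0
u & ((u -> v) | v) = 2 & 0 = 0
(~((u -> v) | v) & u) -> (u & ((u -> v) | v)) = 2 -> 0 = 0
This gives 0 ≠ 2.

No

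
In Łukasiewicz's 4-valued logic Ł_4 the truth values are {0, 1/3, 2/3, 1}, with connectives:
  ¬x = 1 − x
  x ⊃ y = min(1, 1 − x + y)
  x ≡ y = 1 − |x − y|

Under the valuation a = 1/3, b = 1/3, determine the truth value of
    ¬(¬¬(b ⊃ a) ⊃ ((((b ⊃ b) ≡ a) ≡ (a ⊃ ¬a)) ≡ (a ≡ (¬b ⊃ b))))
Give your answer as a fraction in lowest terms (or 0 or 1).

b ⊃ a = 1/3 ⊃ 1/3 = 1
¬(b ⊃ a) = ¬1 = 0
¬¬(b ⊃ a) = ¬0 = 1
b ⊃ b = 1/3 ⊃ 1/3 = 1
(b ⊃ b) ≡ a = 1 ≡ 1/3 = 1/3
¬a = ¬1/3 = 2/3
a ⊃ ¬a = 1/3 ⊃ 2/3 = 1
((b ⊃ b) ≡ a) ≡ (a ⊃ ¬a) = 1/3 ≡ 1 = 1/3
¬b = ¬1/3 = 2/3
¬b ⊃ b = 2/3 ⊃ 1/3 = 2/3
a ≡ (¬b ⊃ b) = 1/3 ≡ 2/3 = 2/3
(((b ⊃ b) ≡ a) ≡ (a ⊃ ¬a)) ≡ (a ≡ (¬b ⊃ b)) = 1/3 ≡ 2/3 = 2/3
¬¬(b ⊃ a) ⊃ ((((b ⊃ b) ≡ a) ≡ (a ⊃ ¬a)) ≡ (a ≡ (¬b ⊃ b))) = 1 ⊃ 2/3 = 2/3
¬(¬¬(b ⊃ a) ⊃ ((((b ⊃ b) ≡ a) ≡ (a ⊃ ¬a)) ≡ (a ≡ (¬b ⊃ b)))) = ¬2/3 = 1/3

1/3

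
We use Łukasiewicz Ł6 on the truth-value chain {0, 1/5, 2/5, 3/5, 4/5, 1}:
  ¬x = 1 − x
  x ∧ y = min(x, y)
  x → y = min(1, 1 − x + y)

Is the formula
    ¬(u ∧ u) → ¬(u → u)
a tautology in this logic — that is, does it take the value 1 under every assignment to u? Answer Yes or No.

No

Counterexample: take u = 0.
u ∧ u = 0 ∧ 0 = 0
¬(u ∧ u) = ¬0 = 1
u → u = 0 → 0 = 1
¬(u → u) = ¬1 = 0
¬(u ∧ u) → ¬(u → u) = 1 → 0 = 0
This gives 0 ≠ 1.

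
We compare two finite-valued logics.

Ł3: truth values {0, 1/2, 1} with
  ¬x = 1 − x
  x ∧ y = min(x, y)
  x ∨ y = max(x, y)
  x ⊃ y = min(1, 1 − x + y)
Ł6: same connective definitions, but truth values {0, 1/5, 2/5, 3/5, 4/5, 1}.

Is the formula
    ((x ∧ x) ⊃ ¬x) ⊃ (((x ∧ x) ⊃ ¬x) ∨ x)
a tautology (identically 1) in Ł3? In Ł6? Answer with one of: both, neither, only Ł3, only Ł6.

In Ł3: every assignment gives 1 — tautology.
In Ł6: every assignment gives 1 — tautology.

both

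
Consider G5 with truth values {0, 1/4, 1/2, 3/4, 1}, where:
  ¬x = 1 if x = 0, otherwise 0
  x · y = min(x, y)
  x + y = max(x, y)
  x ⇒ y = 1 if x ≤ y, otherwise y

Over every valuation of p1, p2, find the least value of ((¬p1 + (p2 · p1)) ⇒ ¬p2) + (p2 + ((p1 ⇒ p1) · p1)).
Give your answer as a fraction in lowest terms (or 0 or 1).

Take p1 = 0, p2 = 1/4:
¬p1 = ¬0 = 1
p2 · p1 = 1/4 · 0 = 0
¬p1 + (p2 · p1) = 1 + 0 = 1
¬p2 = ¬1/4 = 0
(¬p1 + (p2 · p1)) ⇒ ¬p2 = 1 ⇒ 0 = 0
p1 ⇒ p1 = 0 ⇒ 0 = 1
(p1 ⇒ p1) · p1 = 1 · 0 = 0
p2 + ((p1 ⇒ p1) · p1) = 1/4 + 0 = 1/4
((¬p1 + (p2 · p1)) ⇒ ¬p2) + (p2 + ((p1 ⇒ p1) · p1)) = 0 + 1/4 = 1/4
No assignment yields a value below 1/4, so this is the minimum.

1/4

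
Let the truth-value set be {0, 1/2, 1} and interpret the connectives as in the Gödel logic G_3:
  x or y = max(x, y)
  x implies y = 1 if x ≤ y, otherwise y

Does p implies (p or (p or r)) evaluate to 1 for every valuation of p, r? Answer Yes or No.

Yes

p = 0, r = 0 ↦ 1
p = 0, r = 1/2 ↦ 1
p = 0, r = 1 ↦ 1
p = 1/2, r = 0 ↦ 1
p = 1/2, r = 1/2 ↦ 1
p = 1/2, r = 1 ↦ 1
p = 1, r = 0 ↦ 1
p = 1, r = 1/2 ↦ 1
p = 1, r = 1 ↦ 1
Every assignment gives a value ≥ 1.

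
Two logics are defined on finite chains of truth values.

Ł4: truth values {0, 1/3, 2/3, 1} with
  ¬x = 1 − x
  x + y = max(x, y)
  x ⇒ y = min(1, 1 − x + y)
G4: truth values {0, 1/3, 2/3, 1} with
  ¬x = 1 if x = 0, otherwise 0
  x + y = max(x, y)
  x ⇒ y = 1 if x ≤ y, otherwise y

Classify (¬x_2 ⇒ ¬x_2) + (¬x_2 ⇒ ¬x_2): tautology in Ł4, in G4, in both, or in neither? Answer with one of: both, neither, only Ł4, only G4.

In Ł4: every assignment gives 1 — tautology.
In G4: every assignment gives 1 — tautology.

both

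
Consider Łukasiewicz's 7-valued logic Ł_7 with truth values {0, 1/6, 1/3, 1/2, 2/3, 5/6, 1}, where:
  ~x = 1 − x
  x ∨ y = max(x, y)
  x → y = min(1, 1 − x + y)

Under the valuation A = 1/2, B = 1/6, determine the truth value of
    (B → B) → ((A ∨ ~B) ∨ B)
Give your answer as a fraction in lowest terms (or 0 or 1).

B → B = 1/6 → 1/6 = 1
~B = ~1/6 = 5/6
A ∨ ~B = 1/2 ∨ 5/6 = 5/6
(A ∨ ~B) ∨ B = 5/6 ∨ 1/6 = 5/6
(B → B) → ((A ∨ ~B) ∨ B) = 1 → 5/6 = 5/6

5/6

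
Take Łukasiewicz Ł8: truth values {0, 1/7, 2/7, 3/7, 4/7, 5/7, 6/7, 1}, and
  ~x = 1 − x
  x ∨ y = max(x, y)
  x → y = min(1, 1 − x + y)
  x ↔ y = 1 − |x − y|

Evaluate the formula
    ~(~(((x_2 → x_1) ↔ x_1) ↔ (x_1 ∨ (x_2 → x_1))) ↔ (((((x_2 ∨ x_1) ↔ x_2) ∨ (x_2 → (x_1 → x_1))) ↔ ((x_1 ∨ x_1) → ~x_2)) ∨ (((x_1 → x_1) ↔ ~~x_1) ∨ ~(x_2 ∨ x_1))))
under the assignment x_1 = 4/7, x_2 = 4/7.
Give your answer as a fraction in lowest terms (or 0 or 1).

3/7

x_2 → x_1 = 4/7 → 4/7 = 1
(x_2 → x_1) ↔ x_1 = 1 ↔ 4/7 = 4/7
x_2 → x_1 = 4/7 → 4/7 = 1
x_1 ∨ (x_2 → x_1) = 4/7 ∨ 1 = 1
((x_2 → x_1) ↔ x_1) ↔ (x_1 ∨ (x_2 → x_1)) = 4/7 ↔ 1 = 4/7
~(((x_2 → x_1) ↔ x_1) ↔ (x_1 ∨ (x_2 → x_1))) = ~4/7 = 3/7
x_2 ∨ x_1 = 4/7 ∨ 4/7 = 4/7
(x_2 ∨ x_1) ↔ x_2 = 4/7 ↔ 4/7 = 1
x_1 → x_1 = 4/7 → 4/7 = 1
x_2 → (x_1 → x_1) = 4/7 → 1 = 1
((x_2 ∨ x_1) ↔ x_2) ∨ (x_2 → (x_1 → x_1)) = 1 ∨ 1 = 1
x_1 ∨ x_1 = 4/7 ∨ 4/7 = 4/7
~x_2 = ~4/7 = 3/7
(x_1 ∨ x_1) → ~x_2 = 4/7 → 3/7 = 6/7
(((x_2 ∨ x_1) ↔ x_2) ∨ (x_2 → (x_1 → x_1))) ↔ ((x_1 ∨ x_1) → ~x_2) = 1 ↔ 6/7 = 6/7
x_1 → x_1 = 4/7 → 4/7 = 1
~x_1 = ~4/7 = 3/7
~~x_1 = ~3/7 = 4/7
(x_1 → x_1) ↔ ~~x_1 = 1 ↔ 4/7 = 4/7
x_2 ∨ x_1 = 4/7 ∨ 4/7 = 4/7
~(x_2 ∨ x_1) = ~4/7 = 3/7
((x_1 → x_1) ↔ ~~x_1) ∨ ~(x_2 ∨ x_1) = 4/7 ∨ 3/7 = 4/7
((((x_2 ∨ x_1) ↔ x_2) ∨ (x_2 → (x_1 → x_1))) ↔ ((x_1 ∨ x_1) → ~x_2)) ∨ (((x_1 → x_1) ↔ ~~x_1) ∨ ~(x_2 ∨ x_1)) = 6/7 ∨ 4/7 = 6/7
~(((x_2 → x_1) ↔ x_1) ↔ (x_1 ∨ (x_2 → x_1))) ↔ (((((x_2 ∨ x_1) ↔ x_2) ∨ (x_2 → (x_1 → x_1))) ↔ ((x_1 ∨ x_1) → ~x_2)) ∨ (((x_1 → x_1) ↔ ~~x_1) ∨ ~(x_2 ∨ x_1))) = 3/7 ↔ 6/7 = 4/7
~(~(((x_2 → x_1) ↔ x_1) ↔ (x_1 ∨ (x_2 → x_1))) ↔ (((((x_2 ∨ x_1) ↔ x_2) ∨ (x_2 → (x_1 → x_1))) ↔ ((x_1 ∨ x_1) → ~x_2)) ∨ (((x_1 → x_1) ↔ ~~x_1) ∨ ~(x_2 ∨ x_1)))) = ~4/7 = 3/7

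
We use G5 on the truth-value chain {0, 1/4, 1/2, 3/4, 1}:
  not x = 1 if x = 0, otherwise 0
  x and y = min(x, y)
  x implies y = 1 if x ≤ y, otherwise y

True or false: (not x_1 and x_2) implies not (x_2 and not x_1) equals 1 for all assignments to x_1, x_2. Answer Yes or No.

No

Counterexample: take x_1 = 0, x_2 = 1/4.
not x_1 = not 0 = 1
not x_1 and x_2 = 1 and 1/4 = 1/4
x_2 and not x_1 = 1/4 and 1 = 1/4
not (x_2 and not x_1) = not 1/4 = 0
(not x_1 and x_2) implies not (x_2 and not x_1) = 1/4 implies 0 = 0
This gives 0 ≠ 1.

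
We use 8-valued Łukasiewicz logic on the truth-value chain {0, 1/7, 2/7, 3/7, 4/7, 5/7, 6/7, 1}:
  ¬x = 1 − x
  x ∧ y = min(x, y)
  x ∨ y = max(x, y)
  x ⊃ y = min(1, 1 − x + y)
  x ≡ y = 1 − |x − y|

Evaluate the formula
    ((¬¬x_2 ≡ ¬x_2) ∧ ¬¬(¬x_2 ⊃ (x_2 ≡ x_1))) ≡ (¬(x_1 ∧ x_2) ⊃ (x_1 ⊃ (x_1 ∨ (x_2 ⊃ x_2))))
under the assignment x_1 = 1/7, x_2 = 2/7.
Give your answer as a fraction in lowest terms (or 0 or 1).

4/7

¬x_2 = ¬2/7 = 5/7
¬¬x_2 = ¬5/7 = 2/7
¬x_2 = ¬2/7 = 5/7
¬¬x_2 ≡ ¬x_2 = 2/7 ≡ 5/7 = 4/7
¬x_2 = ¬2/7 = 5/7
x_2 ≡ x_1 = 2/7 ≡ 1/7 = 6/7
¬x_2 ⊃ (x_2 ≡ x_1) = 5/7 ⊃ 6/7 = 1
¬(¬x_2 ⊃ (x_2 ≡ x_1)) = ¬1 = 0
¬¬(¬x_2 ⊃ (x_2 ≡ x_1)) = ¬0 = 1
(¬¬x_2 ≡ ¬x_2) ∧ ¬¬(¬x_2 ⊃ (x_2 ≡ x_1)) = 4/7 ∧ 1 = 4/7
x_1 ∧ x_2 = 1/7 ∧ 2/7 = 1/7
¬(x_1 ∧ x_2) = ¬1/7 = 6/7
x_2 ⊃ x_2 = 2/7 ⊃ 2/7 = 1
x_1 ∨ (x_2 ⊃ x_2) = 1/7 ∨ 1 = 1
x_1 ⊃ (x_1 ∨ (x_2 ⊃ x_2)) = 1/7 ⊃ 1 = 1
¬(x_1 ∧ x_2) ⊃ (x_1 ⊃ (x_1 ∨ (x_2 ⊃ x_2))) = 6/7 ⊃ 1 = 1
((¬¬x_2 ≡ ¬x_2) ∧ ¬¬(¬x_2 ⊃ (x_2 ≡ x_1))) ≡ (¬(x_1 ∧ x_2) ⊃ (x_1 ⊃ (x_1 ∨ (x_2 ⊃ x_2)))) = 4/7 ≡ 1 = 4/7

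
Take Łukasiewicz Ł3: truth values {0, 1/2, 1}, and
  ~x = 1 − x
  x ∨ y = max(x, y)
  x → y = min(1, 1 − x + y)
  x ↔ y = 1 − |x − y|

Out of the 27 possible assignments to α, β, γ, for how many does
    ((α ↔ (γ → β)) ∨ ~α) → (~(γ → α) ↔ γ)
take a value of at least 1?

21

value 1: 21 assignments (counts)
value 1/2: 5 assignments
value 0: 1 assignment
So 21 of the 27 assignments meet the threshold.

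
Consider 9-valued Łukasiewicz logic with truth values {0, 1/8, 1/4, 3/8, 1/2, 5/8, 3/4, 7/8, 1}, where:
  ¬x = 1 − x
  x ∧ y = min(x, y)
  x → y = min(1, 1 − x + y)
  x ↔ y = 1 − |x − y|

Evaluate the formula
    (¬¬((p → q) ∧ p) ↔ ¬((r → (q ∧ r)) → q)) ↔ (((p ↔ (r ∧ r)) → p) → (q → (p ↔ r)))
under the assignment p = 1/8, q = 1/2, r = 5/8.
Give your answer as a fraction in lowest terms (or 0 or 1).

3/4

p → q = 1/8 → 1/2 = 1
(p → q) ∧ p = 1 ∧ 1/8 = 1/8
¬((p → q) ∧ p) = ¬1/8 = 7/8
¬¬((p → q) ∧ p) = ¬7/8 = 1/8
q ∧ r = 1/2 ∧ 5/8 = 1/2
r → (q ∧ r) = 5/8 → 1/2 = 7/8
(r → (q ∧ r)) → q = 7/8 → 1/2 = 5/8
¬((r → (q ∧ r)) → q) = ¬5/8 = 3/8
¬¬((p → q) ∧ p) ↔ ¬((r → (q ∧ r)) → q) = 1/8 ↔ 3/8 = 3/4
r ∧ r = 5/8 ∧ 5/8 = 5/8
p ↔ (r ∧ r) = 1/8 ↔ 5/8 = 1/2
(p ↔ (r ∧ r)) → p = 1/2 → 1/8 = 5/8
p ↔ r = 1/8 ↔ 5/8 = 1/2
q → (p ↔ r) = 1/2 → 1/2 = 1
((p ↔ (r ∧ r)) → p) → (q → (p ↔ r)) = 5/8 → 1 = 1
(¬¬((p → q) ∧ p) ↔ ¬((r → (q ∧ r)) → q)) ↔ (((p ↔ (r ∧ r)) → p) → (q → (p ↔ r))) = 3/4 ↔ 1 = 3/4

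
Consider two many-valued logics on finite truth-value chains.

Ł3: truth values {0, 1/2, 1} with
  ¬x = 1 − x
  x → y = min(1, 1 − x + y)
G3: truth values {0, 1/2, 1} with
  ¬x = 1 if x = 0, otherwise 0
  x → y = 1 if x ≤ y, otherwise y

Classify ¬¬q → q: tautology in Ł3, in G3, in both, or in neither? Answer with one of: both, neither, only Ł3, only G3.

In Ł3: every assignment gives 1 — tautology.
In G3: at q = 1/2 the value is 1/2 — not a tautology.

only Ł3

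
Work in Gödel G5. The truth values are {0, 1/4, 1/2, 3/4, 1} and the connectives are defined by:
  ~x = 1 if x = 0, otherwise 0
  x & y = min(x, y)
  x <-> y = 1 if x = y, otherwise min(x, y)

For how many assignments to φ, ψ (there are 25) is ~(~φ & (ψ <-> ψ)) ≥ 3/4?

20

value 1: 20 assignments (counts)
value 0: 5 assignments
So 20 of the 25 assignments meet the threshold.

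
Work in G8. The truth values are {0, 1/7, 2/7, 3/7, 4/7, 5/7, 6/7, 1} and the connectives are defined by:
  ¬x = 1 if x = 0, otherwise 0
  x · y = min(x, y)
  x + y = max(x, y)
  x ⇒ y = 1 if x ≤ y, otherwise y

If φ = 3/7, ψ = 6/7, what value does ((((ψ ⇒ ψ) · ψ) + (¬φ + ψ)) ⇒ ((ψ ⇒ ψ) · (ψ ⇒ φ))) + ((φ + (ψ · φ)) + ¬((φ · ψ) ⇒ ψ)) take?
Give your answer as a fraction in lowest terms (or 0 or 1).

3/7

ψ ⇒ ψ = 6/7 ⇒ 6/7 = 1
(ψ ⇒ ψ) · ψ = 1 · 6/7 = 6/7
¬φ = ¬3/7 = 0
¬φ + ψ = 0 + 6/7 = 6/7
((ψ ⇒ ψ) · ψ) + (¬φ + ψ) = 6/7 + 6/7 = 6/7
ψ ⇒ ψ = 6/7 ⇒ 6/7 = 1
ψ ⇒ φ = 6/7 ⇒ 3/7 = 3/7
(ψ ⇒ ψ) · (ψ ⇒ φ) = 1 · 3/7 = 3/7
(((ψ ⇒ ψ) · ψ) + (¬φ + ψ)) ⇒ ((ψ ⇒ ψ) · (ψ ⇒ φ)) = 6/7 ⇒ 3/7 = 3/7
ψ · φ = 6/7 · 3/7 = 3/7
φ + (ψ · φ) = 3/7 + 3/7 = 3/7
φ · ψ = 3/7 · 6/7 = 3/7
(φ · ψ) ⇒ ψ = 3/7 ⇒ 6/7 = 1
¬((φ · ψ) ⇒ ψ) = ¬1 = 0
(φ + (ψ · φ)) + ¬((φ · ψ) ⇒ ψ) = 3/7 + 0 = 3/7
((((ψ ⇒ ψ) · ψ) + (¬φ + ψ)) ⇒ ((ψ ⇒ ψ) · (ψ ⇒ φ))) + ((φ + (ψ · φ)) + ¬((φ · ψ) ⇒ ψ)) = 3/7 + 3/7 = 3/7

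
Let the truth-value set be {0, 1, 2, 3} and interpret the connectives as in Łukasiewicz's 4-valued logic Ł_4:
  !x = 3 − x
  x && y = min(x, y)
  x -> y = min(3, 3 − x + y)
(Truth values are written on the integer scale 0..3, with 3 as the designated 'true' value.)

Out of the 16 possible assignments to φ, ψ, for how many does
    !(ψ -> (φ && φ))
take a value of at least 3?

1

φ = 0, ψ = 0 ↦ 0  <
φ = 0, ψ = 1 ↦ 1  <
φ = 0, ψ = 2 ↦ 2  <
φ = 0, ψ = 3 ↦ 3  ≥
φ = 1, ψ = 0 ↦ 0  <
φ = 1, ψ = 1 ↦ 0  <
φ = 1, ψ = 2 ↦ 1  <
φ = 1, ψ = 3 ↦ 2  <
φ = 2, ψ = 0 ↦ 0  <
φ = 2, ψ = 1 ↦ 0  <
φ = 2, ψ = 2 ↦ 0  <
φ = 2, ψ = 3 ↦ 1  <
φ = 3, ψ = 0 ↦ 0  <
φ = 3, ψ = 1 ↦ 0  <
φ = 3, ψ = 2 ↦ 0  <
φ = 3, ψ = 3 ↦ 0  <
So 1 of the 16 assignments meets the threshold.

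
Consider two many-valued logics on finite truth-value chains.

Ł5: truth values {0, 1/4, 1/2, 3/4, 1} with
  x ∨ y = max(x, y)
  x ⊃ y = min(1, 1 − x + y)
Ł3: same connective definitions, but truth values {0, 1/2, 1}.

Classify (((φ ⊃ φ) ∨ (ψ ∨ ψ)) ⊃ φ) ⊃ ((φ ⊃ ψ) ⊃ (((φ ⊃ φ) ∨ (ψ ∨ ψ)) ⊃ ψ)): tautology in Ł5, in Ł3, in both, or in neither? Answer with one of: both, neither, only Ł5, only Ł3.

both

In Ł5: every assignment gives 1 — tautology.
In Ł3: every assignment gives 1 — tautology.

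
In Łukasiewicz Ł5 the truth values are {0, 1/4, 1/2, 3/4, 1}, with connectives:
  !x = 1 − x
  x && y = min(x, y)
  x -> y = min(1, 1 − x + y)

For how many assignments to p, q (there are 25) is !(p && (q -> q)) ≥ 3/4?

10

value 1: 5 assignments (counts)
value 3/4: 5 assignments (counts)
value 1/2: 5 assignments
value 1/4: 5 assignments
value 0: 5 assignments
So 10 of the 25 assignments meet the threshold.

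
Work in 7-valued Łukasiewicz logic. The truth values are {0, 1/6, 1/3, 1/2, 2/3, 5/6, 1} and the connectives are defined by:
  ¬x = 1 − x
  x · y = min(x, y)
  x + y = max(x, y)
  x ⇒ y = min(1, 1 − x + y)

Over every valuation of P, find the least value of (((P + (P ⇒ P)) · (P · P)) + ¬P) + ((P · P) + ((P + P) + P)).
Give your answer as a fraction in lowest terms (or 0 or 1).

Take P = 1/2:
P ⇒ P = 1/2 ⇒ 1/2 = 1
P + (P ⇒ P) = 1/2 + 1 = 1
P · P = 1/2 · 1/2 = 1/2
(P + (P ⇒ P)) · (P · P) = 1 · 1/2 = 1/2
¬P = ¬1/2 = 1/2
((P + (P ⇒ P)) · (P · P)) + ¬P = 1/2 + 1/2 = 1/2
P · P = 1/2 · 1/2 = 1/2
P + P = 1/2 + 1/2 = 1/2
(P + P) + P = 1/2 + 1/2 = 1/2
(P · P) + ((P + P) + P) = 1/2 + 1/2 = 1/2
(((P + (P ⇒ P)) · (P · P)) + ¬P) + ((P · P) + ((P + P) + P)) = 1/2 + 1/2 = 1/2
No assignment yields a value below 1/2, so this is the minimum.

1/2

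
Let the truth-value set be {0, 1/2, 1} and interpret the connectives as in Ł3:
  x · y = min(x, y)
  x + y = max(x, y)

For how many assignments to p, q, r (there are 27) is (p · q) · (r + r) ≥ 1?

1

value 1: 1 assignment (counts)
value 1/2: 7 assignments
value 0: 19 assignments
So 1 of the 27 assignments meets the threshold.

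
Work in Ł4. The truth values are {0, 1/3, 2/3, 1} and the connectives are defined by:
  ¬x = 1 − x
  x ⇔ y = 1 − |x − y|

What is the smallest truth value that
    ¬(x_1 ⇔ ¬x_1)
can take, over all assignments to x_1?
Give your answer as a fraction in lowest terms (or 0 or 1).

1/3

Take x_1 = 1/3:
¬x_1 = ¬1/3 = 2/3
x_1 ⇔ ¬x_1 = 1/3 ⇔ 2/3 = 2/3
¬(x_1 ⇔ ¬x_1) = ¬2/3 = 1/3
No assignment yields a value below 1/3, so this is the minimum.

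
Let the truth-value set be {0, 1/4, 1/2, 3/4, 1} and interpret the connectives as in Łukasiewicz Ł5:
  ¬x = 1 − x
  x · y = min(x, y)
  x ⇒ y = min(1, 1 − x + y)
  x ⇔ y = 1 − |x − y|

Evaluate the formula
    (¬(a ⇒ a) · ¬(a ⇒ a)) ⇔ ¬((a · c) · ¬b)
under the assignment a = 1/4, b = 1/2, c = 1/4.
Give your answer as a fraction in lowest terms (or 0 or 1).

a ⇒ a = 1/4 ⇒ 1/4 = 1
¬(a ⇒ a) = ¬1 = 0
a ⇒ a = 1/4 ⇒ 1/4 = 1
¬(a ⇒ a) = ¬1 = 0
¬(a ⇒ a) · ¬(a ⇒ a) = 0 · 0 = 0
a · c = 1/4 · 1/4 = 1/4
¬b = ¬1/2 = 1/2
(a · c) · ¬b = 1/4 · 1/2 = 1/4
¬((a · c) · ¬b) = ¬1/4 = 3/4
(¬(a ⇒ a) · ¬(a ⇒ a)) ⇔ ¬((a · c) · ¬b) = 0 ⇔ 3/4 = 1/4

1/4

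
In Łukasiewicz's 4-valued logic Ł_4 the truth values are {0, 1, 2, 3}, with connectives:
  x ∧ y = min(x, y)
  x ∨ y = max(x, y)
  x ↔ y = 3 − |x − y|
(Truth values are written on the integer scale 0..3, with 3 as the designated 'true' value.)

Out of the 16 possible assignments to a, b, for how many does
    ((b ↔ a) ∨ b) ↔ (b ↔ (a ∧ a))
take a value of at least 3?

12

a = 0, b = 0 ↦ 3  ≥
a = 0, b = 1 ↦ 3  ≥
a = 0, b = 2 ↦ 2  <
a = 0, b = 3 ↦ 0  <
a = 1, b = 0 ↦ 3  ≥
a = 1, b = 1 ↦ 3  ≥
a = 1, b = 2 ↦ 3  ≥
a = 1, b = 3 ↦ 1  <
a = 2, b = 0 ↦ 3  ≥
a = 2, b = 1 ↦ 3  ≥
a = 2, b = 2 ↦ 3  ≥
a = 2, b = 3 ↦ 2  <
a = 3, b = 0 ↦ 3  ≥
a = 3, b = 1 ↦ 3  ≥
a = 3, b = 2 ↦ 3  ≥
a = 3, b = 3 ↦ 3  ≥
So 12 of the 16 assignments meet the threshold.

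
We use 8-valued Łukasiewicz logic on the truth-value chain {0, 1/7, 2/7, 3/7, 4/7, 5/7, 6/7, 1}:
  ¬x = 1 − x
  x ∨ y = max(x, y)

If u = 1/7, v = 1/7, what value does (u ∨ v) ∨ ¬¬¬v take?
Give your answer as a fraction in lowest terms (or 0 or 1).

u ∨ v = 1/7 ∨ 1/7 = 1/7
¬v = ¬1/7 = 6/7
¬¬v = ¬6/7 = 1/7
¬¬¬v = ¬1/7 = 6/7
(u ∨ v) ∨ ¬¬¬v = 1/7 ∨ 6/7 = 6/7

6/7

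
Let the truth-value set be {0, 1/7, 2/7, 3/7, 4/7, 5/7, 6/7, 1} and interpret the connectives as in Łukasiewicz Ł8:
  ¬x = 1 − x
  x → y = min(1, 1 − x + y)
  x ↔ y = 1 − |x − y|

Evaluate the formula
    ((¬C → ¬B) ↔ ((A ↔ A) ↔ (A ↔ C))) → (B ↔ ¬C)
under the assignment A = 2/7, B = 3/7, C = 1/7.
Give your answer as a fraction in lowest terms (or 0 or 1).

5/7

¬C = ¬1/7 = 6/7
¬B = ¬3/7 = 4/7
¬C → ¬B = 6/7 → 4/7 = 5/7
A ↔ A = 2/7 ↔ 2/7 = 1
A ↔ C = 2/7 ↔ 1/7 = 6/7
(A ↔ A) ↔ (A ↔ C) = 1 ↔ 6/7 = 6/7
(¬C → ¬B) ↔ ((A ↔ A) ↔ (A ↔ C)) = 5/7 ↔ 6/7 = 6/7
¬C = ¬1/7 = 6/7
B ↔ ¬C = 3/7 ↔ 6/7 = 4/7
((¬C → ¬B) ↔ ((A ↔ A) ↔ (A ↔ C))) → (B ↔ ¬C) = 6/7 → 4/7 = 5/7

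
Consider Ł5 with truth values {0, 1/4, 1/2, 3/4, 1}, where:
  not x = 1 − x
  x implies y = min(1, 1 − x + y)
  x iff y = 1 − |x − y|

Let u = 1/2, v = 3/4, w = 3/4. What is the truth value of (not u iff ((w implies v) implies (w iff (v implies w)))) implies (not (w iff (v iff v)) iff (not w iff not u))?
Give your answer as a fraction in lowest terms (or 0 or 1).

3/4

not u = not 1/2 = 1/2
w implies v = 3/4 implies 3/4 = 1
v implies w = 3/4 implies 3/4 = 1
w iff (v implies w) = 3/4 iff 1 = 3/4
(w implies v) implies (w iff (v implies w)) = 1 implies 3/4 = 3/4
not u iff ((w implies v) implies (w iff (v implies w))) = 1/2 iff 3/4 = 3/4
v iff v = 3/4 iff 3/4 = 1
w iff (v iff v) = 3/4 iff 1 = 3/4
not (w iff (v iff v)) = not 3/4 = 1/4
not w = not 3/4 = 1/4
not u = not 1/2 = 1/2
not w iff not u = 1/4 iff 1/2 = 3/4
not (w iff (v iff v)) iff (not w iff not u) = 1/4 iff 3/4 = 1/2
(not u iff ((w implies v) implies (w iff (v implies w)))) implies (not (w iff (v iff v)) iff (not w iff not u)) = 3/4 implies 1/2 = 3/4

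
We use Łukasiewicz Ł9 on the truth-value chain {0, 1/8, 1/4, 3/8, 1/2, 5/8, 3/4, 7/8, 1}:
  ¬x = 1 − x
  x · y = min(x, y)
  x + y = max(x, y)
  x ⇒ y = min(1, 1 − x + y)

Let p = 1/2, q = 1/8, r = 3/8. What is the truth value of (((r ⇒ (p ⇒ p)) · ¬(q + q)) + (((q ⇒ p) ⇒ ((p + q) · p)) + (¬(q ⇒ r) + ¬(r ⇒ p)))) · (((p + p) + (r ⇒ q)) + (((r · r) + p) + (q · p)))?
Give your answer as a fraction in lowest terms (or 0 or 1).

3/4

p ⇒ p = 1/2 ⇒ 1/2 = 1
r ⇒ (p ⇒ p) = 3/8 ⇒ 1 = 1
q + q = 1/8 + 1/8 = 1/8
¬(q + q) = ¬1/8 = 7/8
(r ⇒ (p ⇒ p)) · ¬(q + q) = 1 · 7/8 = 7/8
q ⇒ p = 1/8 ⇒ 1/2 = 1
p + q = 1/2 + 1/8 = 1/2
(p + q) · p = 1/2 · 1/2 = 1/2
(q ⇒ p) ⇒ ((p + q) · p) = 1 ⇒ 1/2 = 1/2
q ⇒ r = 1/8 ⇒ 3/8 = 1
¬(q ⇒ r) = ¬1 = 0
r ⇒ p = 3/8 ⇒ 1/2 = 1
¬(r ⇒ p) = ¬1 = 0
¬(q ⇒ r) + ¬(r ⇒ p) = 0 + 0 = 0
((q ⇒ p) ⇒ ((p + q) · p)) + (¬(q ⇒ r) + ¬(r ⇒ p)) = 1/2 + 0 = 1/2
((r ⇒ (p ⇒ p)) · ¬(q + q)) + (((q ⇒ p) ⇒ ((p + q) · p)) + (¬(q ⇒ r) + ¬(r ⇒ p))) = 7/8 + 1/2 = 7/8
p + p = 1/2 + 1/2 = 1/2
r ⇒ q = 3/8 ⇒ 1/8 = 3/4
(p + p) + (r ⇒ q) = 1/2 + 3/4 = 3/4
r · r = 3/8 · 3/8 = 3/8
(r · r) + p = 3/8 + 1/2 = 1/2
q · p = 1/8 · 1/2 = 1/8
((r · r) + p) + (q · p) = 1/2 + 1/8 = 1/2
((p + p) + (r ⇒ q)) + (((r · r) + p) + (q · p)) = 3/4 + 1/2 = 3/4
(((r ⇒ (p ⇒ p)) · ¬(q + q)) + (((q ⇒ p) ⇒ ((p + q) · p)) + (¬(q ⇒ r) + ¬(r ⇒ p)))) · (((p + p) + (r ⇒ q)) + (((r · r) + p) + (q · p))) = 7/8 · 3/4 = 3/4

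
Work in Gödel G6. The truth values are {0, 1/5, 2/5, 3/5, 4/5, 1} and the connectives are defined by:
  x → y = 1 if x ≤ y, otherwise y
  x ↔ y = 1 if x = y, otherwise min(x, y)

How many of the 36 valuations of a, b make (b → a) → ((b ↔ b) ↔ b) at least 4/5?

value 1: 16 assignments (counts)
value 4/5: 2 assignments (counts)
value 3/5: 3 assignments
value 2/5: 4 assignments
value 1/5: 5 assignments
value 0: 6 assignments
So 18 of the 36 assignments meet the threshold.

18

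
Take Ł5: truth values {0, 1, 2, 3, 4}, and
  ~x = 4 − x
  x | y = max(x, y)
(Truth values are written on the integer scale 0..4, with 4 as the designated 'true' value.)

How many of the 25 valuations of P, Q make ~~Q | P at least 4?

9

value 4: 9 assignments (counts)
value 3: 7 assignments
value 2: 5 assignments
value 1: 3 assignments
value 0: 1 assignment
So 9 of the 25 assignments meet the threshold.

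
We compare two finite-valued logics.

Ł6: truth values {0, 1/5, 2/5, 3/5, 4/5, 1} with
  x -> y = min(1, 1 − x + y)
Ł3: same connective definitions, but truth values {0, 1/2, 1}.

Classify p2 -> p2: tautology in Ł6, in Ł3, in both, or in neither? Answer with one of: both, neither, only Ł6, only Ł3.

both

In Ł6: every assignment gives 1 — tautology.
In Ł3: every assignment gives 1 — tautology.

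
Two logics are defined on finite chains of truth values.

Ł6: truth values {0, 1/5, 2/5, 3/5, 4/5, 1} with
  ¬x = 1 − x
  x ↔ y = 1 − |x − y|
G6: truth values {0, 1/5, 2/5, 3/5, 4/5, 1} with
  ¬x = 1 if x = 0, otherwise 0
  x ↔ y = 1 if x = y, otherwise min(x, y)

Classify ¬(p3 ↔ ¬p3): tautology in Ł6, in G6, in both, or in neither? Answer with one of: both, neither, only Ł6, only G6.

In Ł6: at p3 = 1/5 the value is 3/5 — not a tautology.
In G6: every assignment gives 1 — tautology.

only G6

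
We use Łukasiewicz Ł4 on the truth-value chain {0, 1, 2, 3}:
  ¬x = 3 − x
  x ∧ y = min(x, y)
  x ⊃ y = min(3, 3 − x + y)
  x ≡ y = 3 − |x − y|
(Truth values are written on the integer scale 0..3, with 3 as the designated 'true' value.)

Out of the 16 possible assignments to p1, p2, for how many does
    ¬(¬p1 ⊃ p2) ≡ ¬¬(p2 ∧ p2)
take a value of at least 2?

7

p1 = 0, p2 = 0 ↦ 0  <
p1 = 0, p2 = 1 ↦ 2  ≥
p1 = 0, p2 = 2 ↦ 2  ≥
p1 = 0, p2 = 3 ↦ 0  <
p1 = 1, p2 = 0 ↦ 1  <
p1 = 1, p2 = 1 ↦ 3  ≥
p1 = 1, p2 = 2 ↦ 1  <
p1 = 1, p2 = 3 ↦ 0  <
p1 = 2, p2 = 0 ↦ 2  ≥
p1 = 2, p2 = 1 ↦ 2  ≥
p1 = 2, p2 = 2 ↦ 1  <
p1 = 2, p2 = 3 ↦ 0  <
p1 = 3, p2 = 0 ↦ 3  ≥
p1 = 3, p2 = 1 ↦ 2  ≥
p1 = 3, p2 = 2 ↦ 1  <
p1 = 3, p2 = 3 ↦ 0  <
So 7 of the 16 assignments meet the threshold.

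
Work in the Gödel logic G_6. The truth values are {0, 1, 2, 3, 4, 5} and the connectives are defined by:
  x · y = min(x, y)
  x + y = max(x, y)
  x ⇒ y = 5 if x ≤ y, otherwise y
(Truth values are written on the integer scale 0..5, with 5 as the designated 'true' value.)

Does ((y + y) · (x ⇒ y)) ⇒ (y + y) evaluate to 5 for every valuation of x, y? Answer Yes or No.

At x = 3, y = 4, for instance:
y + y = 4 + 4 = 4
x ⇒ y = 3 ⇒ 4 = 5
(y + y) · (x ⇒ y) = 4 · 5 = 4
((y + y) · (x ⇒ y)) ⇒ (y + y) = 4 ⇒ 4 = 5
and checking the remaining 35 assignments likewise gives ≥ 5 in every case.

Yes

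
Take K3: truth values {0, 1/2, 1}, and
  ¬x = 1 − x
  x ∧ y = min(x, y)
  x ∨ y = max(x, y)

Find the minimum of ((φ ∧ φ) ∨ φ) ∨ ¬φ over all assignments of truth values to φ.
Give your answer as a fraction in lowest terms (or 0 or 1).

Take φ = 1/2:
φ ∧ φ = 1/2 ∧ 1/2 = 1/2
(φ ∧ φ) ∨ φ = 1/2 ∨ 1/2 = 1/2
¬φ = ¬1/2 = 1/2
((φ ∧ φ) ∨ φ) ∨ ¬φ = 1/2 ∨ 1/2 = 1/2
No assignment yields a value below 1/2, so this is the minimum.

1/2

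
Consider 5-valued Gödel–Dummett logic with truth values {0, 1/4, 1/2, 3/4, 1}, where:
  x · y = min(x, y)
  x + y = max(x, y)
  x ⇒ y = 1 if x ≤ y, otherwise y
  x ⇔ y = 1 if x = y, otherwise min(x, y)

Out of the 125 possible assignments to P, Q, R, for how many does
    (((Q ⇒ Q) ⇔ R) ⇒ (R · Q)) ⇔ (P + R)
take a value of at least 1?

19

value 1: 19 assignments (counts)
value 3/4: 25 assignments
value 1/2: 28 assignments
value 1/4: 28 assignments
value 0: 25 assignments
So 19 of the 125 assignments meet the threshold.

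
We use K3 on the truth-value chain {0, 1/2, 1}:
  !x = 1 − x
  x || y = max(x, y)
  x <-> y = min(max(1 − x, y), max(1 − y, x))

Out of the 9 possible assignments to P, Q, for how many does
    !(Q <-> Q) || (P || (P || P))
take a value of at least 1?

P = 0, Q = 0 ↦ 0  <
P = 0, Q = 1/2 ↦ 1/2  <
P = 0, Q = 1 ↦ 0  <
P = 1/2, Q = 0 ↦ 1/2  <
P = 1/2, Q = 1/2 ↦ 1/2  <
P = 1/2, Q = 1 ↦ 1/2  <
P = 1, Q = 0 ↦ 1  ≥
P = 1, Q = 1/2 ↦ 1  ≥
P = 1, Q = 1 ↦ 1  ≥
So 3 of the 9 assignments meet the threshold.

3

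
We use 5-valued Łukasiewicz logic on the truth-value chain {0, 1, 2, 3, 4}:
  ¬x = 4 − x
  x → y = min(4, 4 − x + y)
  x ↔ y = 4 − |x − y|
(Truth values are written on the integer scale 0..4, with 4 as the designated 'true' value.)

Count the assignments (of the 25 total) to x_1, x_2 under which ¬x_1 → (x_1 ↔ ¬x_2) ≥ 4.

19

value 4: 19 assignments (counts)
value 3: 2 assignments
value 2: 2 assignments
value 1: 1 assignment
value 0: 1 assignment
So 19 of the 25 assignments meet the threshold.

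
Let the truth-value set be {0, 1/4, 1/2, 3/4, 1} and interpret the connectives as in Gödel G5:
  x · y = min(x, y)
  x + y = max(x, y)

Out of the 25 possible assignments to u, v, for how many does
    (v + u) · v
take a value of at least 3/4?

10

value 1: 5 assignments (counts)
value 3/4: 5 assignments (counts)
value 1/2: 5 assignments
value 1/4: 5 assignments
value 0: 5 assignments
So 10 of the 25 assignments meet the threshold.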